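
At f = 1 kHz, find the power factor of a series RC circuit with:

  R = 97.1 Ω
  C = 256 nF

Step 1 — Angular frequency: ω = 2π·f = 2π·1000 = 6283 rad/s.
Step 2 — Component impedances:
  R: Z = R = 97.1 Ω
  C: Z = 1/(jωC) = -j/(ω·C) = 0 - j621.7 Ω
Step 3 — Series combination: Z_total = R + C = 97.1 - j621.7 Ω = 629.2∠-81.1° Ω.
Step 4 — Power factor: PF = cos(φ) = Re(Z)/|Z| = 97.1/629.2 = 0.1543.
Step 5 — Type: Im(Z) = -621.7 ⇒ leading (phase φ = -81.1°).

PF = 0.1543 (leading, φ = -81.1°)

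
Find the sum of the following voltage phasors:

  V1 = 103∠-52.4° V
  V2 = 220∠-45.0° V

Step 1 — Convert each phasor to rectangular form:
  V1 = 103·(cos(-52.4°) + j·sin(-52.4°)) = 62.84 - j81.61 V
  V2 = 220·(cos(-45.0°) + j·sin(-45.0°)) = 155.6 - j155.6 V
Step 2 — Sum components: V_total = 218.4 - j237.2 V.
Step 3 — Convert to polar: |V_total| = 322.4 V, ∠V_total = -47.4°.

V_total = 322.4∠-47.4° V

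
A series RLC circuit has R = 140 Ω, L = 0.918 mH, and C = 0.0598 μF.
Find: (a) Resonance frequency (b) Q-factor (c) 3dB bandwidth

Step 1 — Resonance: ω₀ = 1/√(LC) = 1/√(0.000918·5.98e-08) = 1.35e+05 rad/s.
Step 2 — f₀ = ω₀/(2π) = 2.148e+04 Hz.
Step 3 — Series Q: Q = ω₀L/R = 1.35e+05·0.000918/140 = 0.885.
Step 4 — Bandwidth: Δω = ω₀/Q = 1.525e+05 rad/s; BW = Δω/(2π) = 2.427e+04 Hz.

(a) f₀ = 2.148e+04 Hz  (b) Q = 0.885  (c) BW = 2.427e+04 Hz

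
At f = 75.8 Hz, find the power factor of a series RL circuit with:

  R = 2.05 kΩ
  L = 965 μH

Step 1 — Angular frequency: ω = 2π·f = 2π·75.8 = 476.3 rad/s.
Step 2 — Component impedances:
  R: Z = R = 2050 Ω
  L: Z = jωL = j·476.3·0.000965 = 0 + j0.4596 Ω
Step 3 — Series combination: Z_total = R + L = 2050 + j0.4596 Ω = 2050∠0.0° Ω.
Step 4 — Power factor: PF = cos(φ) = Re(Z)/|Z| = 2050/2050 = 1.
Step 5 — Type: Im(Z) = 0.4596 ⇒ lagging (phase φ = 0.0°).

PF = 1 (lagging, φ = 0.0°)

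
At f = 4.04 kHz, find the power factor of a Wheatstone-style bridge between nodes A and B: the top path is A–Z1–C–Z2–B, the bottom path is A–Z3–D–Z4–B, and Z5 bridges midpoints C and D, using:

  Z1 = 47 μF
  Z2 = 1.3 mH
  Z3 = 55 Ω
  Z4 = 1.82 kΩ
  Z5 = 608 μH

Step 1 — Angular frequency: ω = 2π·f = 2π·4040 = 2.538e+04 rad/s.
Step 2 — Component impedances:
  Z1: Z = 1/(jωC) = -j/(ω·C) = 0 - j0.8382 Ω
  Z2: Z = jωL = j·2.538e+04·0.0013 = 0 + j33 Ω
  Z3: Z = R = 55 Ω
  Z4: Z = R = 1820 Ω
  Z5: Z = jωL = j·2.538e+04·0.000608 = 0 + j15.43 Ω
Step 3 — Bridge requires nodal analysis (the Z5 bridge couples midpoints C and D, so the two paths cannot be reduced to a simple series/parallel combination). Setting node B to ground and injecting 1 A at node A, the 3-node admittance system at A, C, D solves to V_A = Z_AB = 0.6062 + j32.13 Ω = 32.14∠88.9° Ω.
Step 4 — Power factor: PF = cos(φ) = Re(Z)/|Z| = 0.6062/32.14 = 0.01886.
Step 5 — Type: Im(Z) = 32.13 ⇒ lagging (phase φ = 88.9°).

PF = 0.01886 (lagging, φ = 88.9°)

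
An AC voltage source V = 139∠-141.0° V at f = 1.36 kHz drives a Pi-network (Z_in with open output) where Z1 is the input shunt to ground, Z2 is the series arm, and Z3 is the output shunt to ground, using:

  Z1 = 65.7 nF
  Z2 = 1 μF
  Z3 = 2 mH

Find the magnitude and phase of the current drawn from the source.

Step 1 — Angular frequency: ω = 2π·f = 2π·1360 = 8545 rad/s.
Step 2 — Component impedances:
  Z1: Z = 1/(jωC) = -j/(ω·C) = 0 - j1781 Ω
  Z2: Z = 1/(jωC) = -j/(ω·C) = 0 - j117 Ω
  Z3: Z = jωL = j·8545·0.002 = 0 + j17.09 Ω
Step 3 — With open output, the series arm Z2 and the output shunt Z3 appear in series to ground: Z2 + Z3 = 0 - j99.94 Ω.
Step 4 — Parallel with input shunt Z1: Z_in = Z1 || (Z2 + Z3) = 0 - j94.63 Ω = 94.63∠-90.0° Ω.
Step 5 — Source phasor: V = 139∠-141.0° V = -108 - j87.48 V.
Step 6 — Ohm's law: I = V / Z_total = (-108 - j87.48) / (0 - j94.63) = 0.9244 - j1.142 A.
Step 7 — Convert to polar: |I| = 1.469 A, ∠I = -51.0°.

I = 1.469∠-51.0° A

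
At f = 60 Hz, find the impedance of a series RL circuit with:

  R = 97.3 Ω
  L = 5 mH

Step 1 — Angular frequency: ω = 2π·f = 2π·60 = 377 rad/s.
Step 2 — Component impedances:
  R: Z = R = 97.3 Ω
  L: Z = jωL = j·377·0.005 = 0 + j1.885 Ω
Step 3 — Series combination: Z_total = R + L = 97.3 + j1.885 Ω = 97.32∠1.1° Ω.

Z = 97.3 + j1.885 Ω = 97.32∠1.1° Ω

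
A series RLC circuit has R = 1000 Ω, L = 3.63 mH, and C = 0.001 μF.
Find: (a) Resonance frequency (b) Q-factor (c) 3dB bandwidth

Step 1 — Resonance condition Im(Z)=0 gives ω₀ = 1/√(LC).
Step 2 — ω₀ = 1/√(0.00363·1e-09) = 5.249e+05 rad/s.
Step 3 — f₀ = ω₀/(2π) = 8.353e+04 Hz.
Step 4 — Series Q: Q = ω₀L/R = 5.249e+05·0.00363/1000 = 1.905.
Step 5 — 3dB bandwidth: Δω = ω₀/Q = 2.755e+05 rad/s; BW = Δω/(2π) = 4.384e+04 Hz.

(a) f₀ = 8.353e+04 Hz  (b) Q = 1.905  (c) BW = 4.384e+04 Hz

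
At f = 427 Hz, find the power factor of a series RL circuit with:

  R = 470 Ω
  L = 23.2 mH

Step 1 — Angular frequency: ω = 2π·f = 2π·427 = 2683 rad/s.
Step 2 — Component impedances:
  R: Z = R = 470 Ω
  L: Z = jωL = j·2683·0.0232 = 0 + j62.24 Ω
Step 3 — Series combination: Z_total = R + L = 470 + j62.24 Ω = 474.1∠7.5° Ω.
Step 4 — Power factor: PF = cos(φ) = Re(Z)/|Z| = 470/474.104 = 0.9913.
Step 5 — Type: Im(Z) = 62.24 ⇒ lagging (phase φ = 7.5°).

PF = 0.9913 (lagging, φ = 7.5°)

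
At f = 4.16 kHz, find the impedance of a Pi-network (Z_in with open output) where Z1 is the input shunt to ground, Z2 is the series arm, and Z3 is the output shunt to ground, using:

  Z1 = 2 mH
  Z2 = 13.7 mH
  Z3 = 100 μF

Step 1 — Angular frequency: ω = 2π·f = 2π·4160 = 2.614e+04 rad/s.
Step 2 — Component impedances:
  Z1: Z = jωL = j·2.614e+04·0.002 = 0 + j52.28 Ω
  Z2: Z = jωL = j·2.614e+04·0.0137 = 0 + j358.1 Ω
  Z3: Z = 1/(jωC) = -j/(ω·C) = 0 - j0.3826 Ω
Step 3 — With open output, the series arm Z2 and the output shunt Z3 appear in series to ground: Z2 + Z3 = 0 + j357.7 Ω.
Step 4 — Parallel with input shunt Z1: Z_in = Z1 || (Z2 + Z3) = 0 + j45.61 Ω = 45.61∠90.0° Ω.

Z = 0 + j45.61 Ω = 45.61∠90.0° Ω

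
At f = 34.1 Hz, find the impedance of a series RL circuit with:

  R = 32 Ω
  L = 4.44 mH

Step 1 — Angular frequency: ω = 2π·f = 2π·34.1 = 214.3 rad/s.
Step 2 — Component impedances:
  R: Z = R = 32 Ω
  L: Z = jωL = j·214.3·0.00444 = 0 + j0.9513 Ω
Step 3 — Series combination: Z_total = R + L = 32 + j0.9513 Ω = 32.01∠1.7° Ω.

Z = 32 + j0.9513 Ω = 32.01∠1.7° Ω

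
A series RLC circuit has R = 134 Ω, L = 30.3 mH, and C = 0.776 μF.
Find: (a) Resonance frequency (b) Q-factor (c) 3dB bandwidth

Step 1 — Resonance: ω₀ = 1/√(LC) = 1/√(0.0303·7.76e-07) = 6522 rad/s.
Step 2 — f₀ = ω₀/(2π) = 1038 Hz.
Step 3 — Series Q: Q = ω₀L/R = 6522·0.0303/134 = 1.475.
Step 4 — Bandwidth: Δω = ω₀/Q = 4422 rad/s; BW = Δω/(2π) = 703.9 Hz.

(a) f₀ = 1038 Hz  (b) Q = 1.475  (c) BW = 703.9 Hz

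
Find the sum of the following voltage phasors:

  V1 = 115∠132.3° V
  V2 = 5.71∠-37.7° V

Step 1 — Convert each phasor to rectangular form:
  V1 = 115·(cos(132.3°) + j·sin(132.3°)) = -77.4 + j85.06 V
  V2 = 5.71·(cos(-37.7°) + j·sin(-37.7°)) = 4.518 - j3.492 V
Step 2 — Sum components: V_total = -72.88 + j81.57 V.
Step 3 — Convert to polar: |V_total| = 109.4 V, ∠V_total = 131.8°.

V_total = 109.4∠131.8° V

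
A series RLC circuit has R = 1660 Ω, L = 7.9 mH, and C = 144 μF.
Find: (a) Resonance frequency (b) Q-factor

Step 1 — Resonance condition Im(Z)=0 gives ω₀ = 1/√(LC).
Step 2 — ω₀ = 1/√(0.0079·0.000144) = 937.6 rad/s.
Step 3 — f₀ = ω₀/(2π) = 149.2 Hz.
Step 4 — Series Q: Q = ω₀L/R = 937.6·0.0079/1660 = 0.004462.

(a) f₀ = 149.2 Hz  (b) Q = 0.004462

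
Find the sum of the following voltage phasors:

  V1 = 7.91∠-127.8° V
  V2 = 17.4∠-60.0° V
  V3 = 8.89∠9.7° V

Step 1 — Convert each phasor to rectangular form:
  V1 = 7.91·(cos(-127.8°) + j·sin(-127.8°)) = -4.848 - j6.25 V
  V2 = 17.4·(cos(-60.0°) + j·sin(-60.0°)) = 8.7 - j15.07 V
  V3 = 8.89·(cos(9.7°) + j·sin(9.7°)) = 8.763 + j1.498 V
Step 2 — Sum components: V_total = 12.61 - j19.82 V.
Step 3 — Convert to polar: |V_total| = 23.49 V, ∠V_total = -57.5°.

V_total = 23.49∠-57.5° V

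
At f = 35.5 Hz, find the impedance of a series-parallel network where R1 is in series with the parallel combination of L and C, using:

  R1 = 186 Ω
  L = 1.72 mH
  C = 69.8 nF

Step 1 — Angular frequency: ω = 2π·f = 2π·35.5 = 223.1 rad/s.
Step 2 — Component impedances:
  R1: Z = R = 186 Ω
  L: Z = jωL = j·223.1·0.00172 = 0 + j0.3837 Ω
  C: Z = 1/(jωC) = -j/(ω·C) = 0 - j6.423e+04 Ω
Step 3 — Parallel branch: L || C = 1/(1/L + 1/C) = 0 + j0.3837 Ω.
Step 4 — Series with R1: Z_total = R1 + (L || C) = 186 + j0.3837 Ω = 186∠0.1° Ω.

Z = 186 + j0.3837 Ω = 186∠0.1° Ω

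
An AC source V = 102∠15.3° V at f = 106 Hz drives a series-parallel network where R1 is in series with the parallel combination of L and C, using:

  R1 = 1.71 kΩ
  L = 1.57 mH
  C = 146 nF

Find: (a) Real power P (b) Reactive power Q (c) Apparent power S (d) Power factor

Step 1 — Angular frequency: ω = 2π·f = 2π·106 = 666 rad/s.
Step 2 — Component impedances:
  R1: Z = R = 1710 Ω
  L: Z = jωL = j·666·0.00157 = 0 + j1.046 Ω
  C: Z = 1/(jωC) = -j/(ω·C) = 0 - j1.028e+04 Ω
Step 3 — Parallel branch: L || C = 1/(1/L + 1/C) = 0 + j1.046 Ω.
Step 4 — Series with R1: Z_total = R1 + (L || C) = 1710 + j1.046 Ω = 1710∠0.0° Ω.
Step 5 — Source phasor: V = 102∠15.3° V = 98.38 + j26.92 V.
Step 6 — Current: I = V / Z = 0.05754 + j0.0157 A = 0.05965∠15.3° A.
Step 7 — Complex power: S = V·I* = 6.084 + j0.003721 VA.
Step 8 — Real power: P = Re(S) = 6.084 W.
Step 9 — Reactive power: Q = Im(S) = 0.003721 VAR.
Step 10 — Apparent power: |S| = 6.084 VA.
Step 11 — Power factor: PF = P/|S| = 1 (lagging).

(a) P = 6.084 W  (b) Q = 0.003721 VAR  (c) S = 6.084 VA  (d) PF = 1 (lagging)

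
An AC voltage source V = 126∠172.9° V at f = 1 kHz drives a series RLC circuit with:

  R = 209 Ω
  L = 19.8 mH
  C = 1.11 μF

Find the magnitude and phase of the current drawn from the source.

Step 1 — Angular frequency: ω = 2π·f = 2π·1000 = 6283 rad/s.
Step 2 — Component impedances:
  R: Z = R = 209 Ω
  L: Z = jωL = j·6283·0.0198 = 0 + j124.4 Ω
  C: Z = 1/(jωC) = -j/(ω·C) = 0 - j143.4 Ω
Step 3 — Series combination: Z_total = R + L + C = 209 - j18.98 Ω = 209.9∠-5.2° Ω.
Step 4 — Source phasor: V = 126∠172.9° V = -125 + j15.57 V.
Step 5 — Ohm's law: I = V / Z_total = (-125 + j15.57) / (209 - j18.98) = -0.6001 + j0.02003 A.
Step 6 — Convert to polar: |I| = 0.6004 A, ∠I = 178.1°.

I = 0.6004∠178.1° A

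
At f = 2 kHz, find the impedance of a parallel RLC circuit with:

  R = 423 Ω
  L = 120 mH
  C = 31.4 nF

Step 1 — Angular frequency: ω = 2π·f = 2π·2000 = 1.257e+04 rad/s.
Step 2 — Component impedances:
  R: Z = R = 423 Ω
  L: Z = jωL = j·1.257e+04·0.12 = 0 + j1508 Ω
  C: Z = 1/(jωC) = -j/(ω·C) = 0 - j2534 Ω
Step 3 — Parallel combination: 1/Z_total = 1/R + 1/L + 1/C; Z_total = 417.6 + j47.44 Ω = 420.3∠6.5° Ω.

Z = 417.6 + j47.44 Ω = 420.3∠6.5° Ω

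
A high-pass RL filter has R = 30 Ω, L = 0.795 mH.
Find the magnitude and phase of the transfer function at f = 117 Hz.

Step 1 — Angular frequency: ω = 2π·117 = 735.1 rad/s.
Step 2 — Transfer function: H(jω) = jωL/(R + jωL).
Step 3 — Numerator jωL = j·0.5844; denominator R + jωL = 30 + j0.5844.
Step 4 — H = 0.0003794 + j0.01947.
Step 5 — Magnitude: |H| = 0.01948 (-34.2 dB); phase: φ = 88.9°.

|H| = 0.01948 (-34.2 dB), φ = 88.9°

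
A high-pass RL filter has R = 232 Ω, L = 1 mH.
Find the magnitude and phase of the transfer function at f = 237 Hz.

Step 1 — Angular frequency: ω = 2π·237 = 1489 rad/s.
Step 2 — Transfer function: H(jω) = jωL/(R + jωL).
Step 3 — Numerator jωL = j·1.489; denominator R + jωL = 232 + j1.489.
Step 4 — H = 4.12e-05 + j0.006418.
Step 5 — Magnitude: |H| = 0.006418 (-43.9 dB); phase: φ = 89.6°.

|H| = 0.006418 (-43.9 dB), φ = 89.6°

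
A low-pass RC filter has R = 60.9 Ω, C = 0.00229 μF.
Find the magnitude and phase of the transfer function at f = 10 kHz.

Step 1 — Angular frequency: ω = 2π·1e+04 = 6.283e+04 rad/s.
Step 2 — Transfer function: H(jω) = 1/(1 + jωRC).
Step 3 — Denominator: 1 + jωRC = 1 + j·6.283e+04·60.9·2.29e-09 = 1 + j0.008763.
Step 4 — H = 0.9999 - j0.008762.
Step 5 — Magnitude: |H| = 1 (-0.0 dB); phase: φ = -0.5°.

|H| = 1 (-0.0 dB), φ = -0.5°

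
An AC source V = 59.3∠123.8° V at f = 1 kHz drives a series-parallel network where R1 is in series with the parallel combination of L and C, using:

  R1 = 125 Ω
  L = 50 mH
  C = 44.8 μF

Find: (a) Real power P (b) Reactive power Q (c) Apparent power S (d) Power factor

Step 1 — Angular frequency: ω = 2π·f = 2π·1000 = 6283 rad/s.
Step 2 — Component impedances:
  R1: Z = R = 125 Ω
  L: Z = jωL = j·6283·0.05 = 0 + j314.2 Ω
  C: Z = 1/(jωC) = -j/(ω·C) = 0 - j3.553 Ω
Step 3 — Parallel branch: L || C = 1/(1/L + 1/C) = 0 - j3.593 Ω.
Step 4 — Series with R1: Z_total = R1 + (L || C) = 125 - j3.593 Ω = 125.1∠-1.6° Ω.
Step 5 — Source phasor: V = 59.3∠123.8° V = -32.99 + j49.28 V.
Step 6 — Current: I = V / Z = -0.275 + j0.3863 A = 0.4742∠125.4° A.
Step 7 — Complex power: S = V·I* = 28.11 - j0.808 VA.
Step 8 — Real power: P = Re(S) = 28.11 W.
Step 9 — Reactive power: Q = Im(S) = -0.808 VAR.
Step 10 — Apparent power: |S| = 28.12 VA.
Step 11 — Power factor: PF = P/|S| = 0.9996 (leading).

(a) P = 28.11 W  (b) Q = -0.808 VAR  (c) S = 28.12 VA  (d) PF = 0.9996 (leading)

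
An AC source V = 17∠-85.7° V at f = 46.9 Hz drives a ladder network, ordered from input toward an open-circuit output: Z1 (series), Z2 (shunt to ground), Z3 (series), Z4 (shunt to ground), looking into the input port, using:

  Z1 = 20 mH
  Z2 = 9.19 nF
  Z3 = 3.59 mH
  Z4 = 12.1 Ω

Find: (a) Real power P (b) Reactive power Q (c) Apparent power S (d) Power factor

Step 1 — Angular frequency: ω = 2π·f = 2π·46.9 = 294.7 rad/s.
Step 2 — Component impedances:
  Z1: Z = jωL = j·294.7·0.02 = 0 + j5.894 Ω
  Z2: Z = 1/(jωC) = -j/(ω·C) = 0 - j3.693e+05 Ω
  Z3: Z = jωL = j·294.7·0.00359 = 0 + j1.058 Ω
  Z4: Z = R = 12.1 Ω
Step 3 — Ladder network (open output): work backward from the far end, alternating series and parallel combinations. Z_in = 12.1 + j6.951 Ω = 13.95∠29.9° Ω.
Step 4 — Source phasor: V = 17∠-85.7° V = 1.275 - j16.95 V.
Step 5 — Current: I = V / Z = -0.5259 - j1.099 A = 1.218∠-115.6° A.
Step 6 — Complex power: S = V·I* = 17.96 + j10.32 VA.
Step 7 — Real power: P = Re(S) = 17.96 W.
Step 8 — Reactive power: Q = Im(S) = 10.32 VAR.
Step 9 — Apparent power: |S| = 20.71 VA.
Step 10 — Power factor: PF = P/|S| = 0.8671 (lagging).

(a) P = 17.96 W  (b) Q = 10.32 VAR  (c) S = 20.71 VA  (d) PF = 0.8671 (lagging)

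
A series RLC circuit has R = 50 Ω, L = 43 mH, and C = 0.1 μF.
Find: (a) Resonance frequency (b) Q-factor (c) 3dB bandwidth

Step 1 — Resonance: ω₀ = 1/√(LC) = 1/√(0.043·1e-07) = 1.525e+04 rad/s.
Step 2 — f₀ = ω₀/(2π) = 2427 Hz.
Step 3 — Series Q: Q = ω₀L/R = 1.525e+04·0.043/50 = 13.11.
Step 4 — Bandwidth: Δω = ω₀/Q = 1163 rad/s; BW = Δω/(2π) = 185.1 Hz.

(a) f₀ = 2427 Hz  (b) Q = 13.11  (c) BW = 185.1 Hz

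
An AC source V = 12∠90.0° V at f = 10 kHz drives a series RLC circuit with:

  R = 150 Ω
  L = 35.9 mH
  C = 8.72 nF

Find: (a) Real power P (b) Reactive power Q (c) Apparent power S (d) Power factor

Step 1 — Angular frequency: ω = 2π·f = 2π·1e+04 = 6.283e+04 rad/s.
Step 2 — Component impedances:
  R: Z = R = 150 Ω
  L: Z = jωL = j·6.283e+04·0.0359 = 0 + j2256 Ω
  C: Z = 1/(jωC) = -j/(ω·C) = 0 - j1825 Ω
Step 3 — Series combination: Z_total = R + L + C = 150 + j430.5 Ω = 455.9∠70.8° Ω.
Step 4 — Source phasor: V = 12∠90.0° V = 0 + j12 V.
Step 5 — Current: I = V / Z = 0.02486 + j0.008661 A = 0.02632∠19.2° A.
Step 6 — Complex power: S = V·I* = 0.1039 + j0.2983 VA.
Step 7 — Real power: P = Re(S) = 0.1039 W.
Step 8 — Reactive power: Q = Im(S) = 0.2983 VAR.
Step 9 — Apparent power: |S| = 0.3159 VA.
Step 10 — Power factor: PF = P/|S| = 0.329 (lagging).

(a) P = 0.1039 W  (b) Q = 0.2983 VAR  (c) S = 0.3159 VA  (d) PF = 0.329 (lagging)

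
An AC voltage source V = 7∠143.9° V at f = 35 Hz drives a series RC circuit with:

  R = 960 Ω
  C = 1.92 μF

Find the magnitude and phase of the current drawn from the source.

Step 1 — Angular frequency: ω = 2π·f = 2π·35 = 219.9 rad/s.
Step 2 — Component impedances:
  R: Z = R = 960 Ω
  C: Z = 1/(jωC) = -j/(ω·C) = 0 - j2368 Ω
Step 3 — Series combination: Z_total = R + C = 960 - j2368 Ω = 2556∠-67.9° Ω.
Step 4 — Source phasor: V = 7∠143.9° V = -5.656 + j4.124 V.
Step 5 — Ohm's law: I = V / Z_total = (-5.656 + j4.124) / (960 - j2368) = -0.002327 - j0.001445 A.
Step 6 — Convert to polar: |I| = 0.002739 A, ∠I = -148.2°.

I = 0.002739∠-148.2° A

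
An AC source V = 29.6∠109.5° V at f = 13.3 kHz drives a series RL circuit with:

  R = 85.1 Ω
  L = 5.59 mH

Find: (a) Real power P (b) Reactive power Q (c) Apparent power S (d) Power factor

Step 1 — Angular frequency: ω = 2π·f = 2π·1.33e+04 = 8.357e+04 rad/s.
Step 2 — Component impedances:
  R: Z = R = 85.1 Ω
  L: Z = jωL = j·8.357e+04·0.00559 = 0 + j467.1 Ω
Step 3 — Series combination: Z_total = R + L = 85.1 + j467.1 Ω = 474.8∠79.7° Ω.
Step 4 — Source phasor: V = 29.6∠109.5° V = -9.881 + j27.9 V.
Step 5 — Current: I = V / Z = 0.05408 + j0.031 A = 0.06234∠29.8° A.
Step 6 — Complex power: S = V·I* = 0.3307 + j1.815 VA.
Step 7 — Real power: P = Re(S) = 0.3307 W.
Step 8 — Reactive power: Q = Im(S) = 1.815 VAR.
Step 9 — Apparent power: |S| = 1.845 VA.
Step 10 — Power factor: PF = P/|S| = 0.1792 (lagging).

(a) P = 0.3307 W  (b) Q = 1.815 VAR  (c) S = 1.845 VA  (d) PF = 0.1792 (lagging)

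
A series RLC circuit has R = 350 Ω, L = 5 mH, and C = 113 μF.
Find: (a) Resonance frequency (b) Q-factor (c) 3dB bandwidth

Step 1 — Resonance: ω₀ = 1/√(LC) = 1/√(0.005·0.000113) = 1330 rad/s.
Step 2 — f₀ = ω₀/(2π) = 211.7 Hz.
Step 3 — Series Q: Q = ω₀L/R = 1330·0.005/350 = 0.01901.
Step 4 — Bandwidth: Δω = ω₀/Q = 7e+04 rad/s; BW = Δω/(2π) = 1.114e+04 Hz.

(a) f₀ = 211.7 Hz  (b) Q = 0.01901  (c) BW = 1.114e+04 Hz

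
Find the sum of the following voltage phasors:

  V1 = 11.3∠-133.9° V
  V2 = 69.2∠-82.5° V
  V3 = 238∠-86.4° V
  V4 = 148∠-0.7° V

Step 1 — Convert each phasor to rectangular form:
  V1 = 11.3·(cos(-133.9°) + j·sin(-133.9°)) = -7.835 - j8.142 V
  V2 = 69.2·(cos(-82.5°) + j·sin(-82.5°)) = 9.032 - j68.61 V
  V3 = 238·(cos(-86.4°) + j·sin(-86.4°)) = 14.94 - j237.5 V
  V4 = 148·(cos(-0.7°) + j·sin(-0.7°)) = 148 - j1.808 V
Step 2 — Sum components: V_total = 164.1 - j316.1 V.
Step 3 — Convert to polar: |V_total| = 356.2 V, ∠V_total = -62.6°.

V_total = 356.2∠-62.6° V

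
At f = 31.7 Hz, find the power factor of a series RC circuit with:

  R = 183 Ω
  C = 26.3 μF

Step 1 — Angular frequency: ω = 2π·f = 2π·31.7 = 199.2 rad/s.
Step 2 — Component impedances:
  R: Z = R = 183 Ω
  C: Z = 1/(jωC) = -j/(ω·C) = 0 - j190.9 Ω
Step 3 — Series combination: Z_total = R + C = 183 - j190.9 Ω = 264.4∠-46.2° Ω.
Step 4 — Power factor: PF = cos(φ) = Re(Z)/|Z| = 183/264.45 = 0.692.
Step 5 — Type: Im(Z) = -190.9 ⇒ leading (phase φ = -46.2°).

PF = 0.692 (leading, φ = -46.2°)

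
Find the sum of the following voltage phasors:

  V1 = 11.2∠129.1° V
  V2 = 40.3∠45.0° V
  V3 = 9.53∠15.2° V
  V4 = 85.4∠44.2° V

Step 1 — Convert each phasor to rectangular form:
  V1 = 11.2·(cos(129.1°) + j·sin(129.1°)) = -7.064 + j8.692 V
  V2 = 40.3·(cos(45.0°) + j·sin(45.0°)) = 28.5 + j28.5 V
  V3 = 9.53·(cos(15.2°) + j·sin(15.2°)) = 9.197 + j2.499 V
  V4 = 85.4·(cos(44.2°) + j·sin(44.2°)) = 61.22 + j59.54 V
Step 2 — Sum components: V_total = 91.85 + j99.22 V.
Step 3 — Convert to polar: |V_total| = 135.2 V, ∠V_total = 47.2°.

V_total = 135.2∠47.2° V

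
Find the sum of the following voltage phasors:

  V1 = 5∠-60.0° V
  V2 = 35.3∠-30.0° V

Step 1 — Convert each phasor to rectangular form:
  V1 = 5·(cos(-60.0°) + j·sin(-60.0°)) = 2.5 - j4.33 V
  V2 = 35.3·(cos(-30.0°) + j·sin(-30.0°)) = 30.57 - j17.65 V
Step 2 — Sum components: V_total = 33.07 - j21.98 V.
Step 3 — Convert to polar: |V_total| = 39.71 V, ∠V_total = -33.6°.

V_total = 39.71∠-33.6° V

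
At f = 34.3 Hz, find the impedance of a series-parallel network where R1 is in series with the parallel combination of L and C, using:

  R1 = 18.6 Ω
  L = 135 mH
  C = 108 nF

Step 1 — Angular frequency: ω = 2π·f = 2π·34.3 = 215.5 rad/s.
Step 2 — Component impedances:
  R1: Z = R = 18.6 Ω
  L: Z = jωL = j·215.5·0.135 = 0 + j29.09 Ω
  C: Z = 1/(jωC) = -j/(ω·C) = 0 - j4.296e+04 Ω
Step 3 — Parallel branch: L || C = 1/(1/L + 1/C) = 0 + j29.11 Ω.
Step 4 — Series with R1: Z_total = R1 + (L || C) = 18.6 + j29.11 Ω = 34.55∠57.4° Ω.

Z = 18.6 + j29.11 Ω = 34.55∠57.4° Ω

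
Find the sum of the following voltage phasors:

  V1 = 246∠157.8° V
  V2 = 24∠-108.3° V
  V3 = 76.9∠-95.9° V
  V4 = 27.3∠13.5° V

Step 1 — Convert each phasor to rectangular form:
  V1 = 246·(cos(157.8°) + j·sin(157.8°)) = -227.8 + j92.95 V
  V2 = 24·(cos(-108.3°) + j·sin(-108.3°)) = -7.536 - j22.79 V
  V3 = 76.9·(cos(-95.9°) + j·sin(-95.9°)) = -7.905 - j76.49 V
  V4 = 27.3·(cos(13.5°) + j·sin(13.5°)) = 26.55 + j6.373 V
Step 2 — Sum components: V_total = -216.7 + j0.04303 V.
Step 3 — Convert to polar: |V_total| = 216.7 V, ∠V_total = 180.0°.

V_total = 216.7∠180.0° V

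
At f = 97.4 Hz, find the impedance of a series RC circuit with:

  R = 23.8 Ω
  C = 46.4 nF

Step 1 — Angular frequency: ω = 2π·f = 2π·97.4 = 612 rad/s.
Step 2 — Component impedances:
  R: Z = R = 23.8 Ω
  C: Z = 1/(jωC) = -j/(ω·C) = 0 - j3.522e+04 Ω
Step 3 — Series combination: Z_total = R + C = 23.8 - j3.522e+04 Ω = 3.522e+04∠-90.0° Ω.

Z = 23.8 - j3.522e+04 Ω = 3.522e+04∠-90.0° Ω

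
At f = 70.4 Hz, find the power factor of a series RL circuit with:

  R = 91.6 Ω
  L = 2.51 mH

Step 1 — Angular frequency: ω = 2π·f = 2π·70.4 = 442.3 rad/s.
Step 2 — Component impedances:
  R: Z = R = 91.6 Ω
  L: Z = jωL = j·442.3·0.00251 = 0 + j1.11 Ω
Step 3 — Series combination: Z_total = R + L = 91.6 + j1.11 Ω = 91.61∠0.7° Ω.
Step 4 — Power factor: PF = cos(φ) = Re(Z)/|Z| = 91.6/91.61 = 0.9999.
Step 5 — Type: Im(Z) = 1.11 ⇒ lagging (phase φ = 0.7°).

PF = 0.9999 (lagging, φ = 0.7°)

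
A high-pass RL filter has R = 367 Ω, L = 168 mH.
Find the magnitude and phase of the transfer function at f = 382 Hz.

Step 1 — Angular frequency: ω = 2π·382 = 2400 rad/s.
Step 2 — Transfer function: H(jω) = jωL/(R + jωL).
Step 3 — Numerator jωL = j·403.2; denominator R + jωL = 367 + j403.2.
Step 4 — H = 0.5469 + j0.4978.
Step 5 — Magnitude: |H| = 0.7395 (-2.6 dB); phase: φ = 42.3°.

|H| = 0.7395 (-2.6 dB), φ = 42.3°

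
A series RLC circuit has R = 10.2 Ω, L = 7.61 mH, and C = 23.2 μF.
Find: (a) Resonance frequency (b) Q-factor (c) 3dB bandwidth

Step 1 — Resonance condition Im(Z)=0 gives ω₀ = 1/√(LC).
Step 2 — ω₀ = 1/√(0.00761·2.32e-05) = 2380 rad/s.
Step 3 — f₀ = ω₀/(2π) = 378.8 Hz.
Step 4 — Series Q: Q = ω₀L/R = 2380·0.00761/10.2 = 1.776.
Step 5 — 3dB bandwidth: Δω = ω₀/Q = 1340 rad/s; BW = Δω/(2π) = 213.3 Hz.

(a) f₀ = 378.8 Hz  (b) Q = 1.776  (c) BW = 213.3 Hz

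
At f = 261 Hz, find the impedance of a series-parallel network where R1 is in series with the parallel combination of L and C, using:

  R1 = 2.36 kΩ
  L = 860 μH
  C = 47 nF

Step 1 — Angular frequency: ω = 2π·f = 2π·261 = 1640 rad/s.
Step 2 — Component impedances:
  R1: Z = R = 2360 Ω
  L: Z = jωL = j·1640·0.00086 = 0 + j1.41 Ω
  C: Z = 1/(jωC) = -j/(ω·C) = 0 - j1.297e+04 Ω
Step 3 — Parallel branch: L || C = 1/(1/L + 1/C) = 0 + j1.41 Ω.
Step 4 — Series with R1: Z_total = R1 + (L || C) = 2360 + j1.41 Ω = 2360∠0.0° Ω.

Z = 2360 + j1.41 Ω = 2360∠0.0° Ω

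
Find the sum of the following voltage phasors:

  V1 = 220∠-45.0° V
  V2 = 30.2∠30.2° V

Step 1 — Convert each phasor to rectangular form:
  V1 = 220·(cos(-45.0°) + j·sin(-45.0°)) = 155.6 - j155.6 V
  V2 = 30.2·(cos(30.2°) + j·sin(30.2°)) = 26.1 + j15.19 V
Step 2 — Sum components: V_total = 181.7 - j140.4 V.
Step 3 — Convert to polar: |V_total| = 229.6 V, ∠V_total = -37.7°.

V_total = 229.6∠-37.7° V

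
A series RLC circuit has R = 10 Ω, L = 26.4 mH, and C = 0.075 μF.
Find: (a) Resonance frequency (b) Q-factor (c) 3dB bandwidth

Step 1 — Resonance condition Im(Z)=0 gives ω₀ = 1/√(LC).
Step 2 — ω₀ = 1/√(0.0264·7.5e-08) = 2.247e+04 rad/s.
Step 3 — f₀ = ω₀/(2π) = 3577 Hz.
Step 4 — Series Q: Q = ω₀L/R = 2.247e+04·0.0264/10 = 59.33.
Step 5 — 3dB bandwidth: Δω = ω₀/Q = 378.8 rad/s; BW = Δω/(2π) = 60.29 Hz.

(a) f₀ = 3577 Hz  (b) Q = 59.33  (c) BW = 60.29 Hz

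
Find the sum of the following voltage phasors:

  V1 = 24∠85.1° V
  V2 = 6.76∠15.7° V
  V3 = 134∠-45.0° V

Step 1 — Convert each phasor to rectangular form:
  V1 = 24·(cos(85.1°) + j·sin(85.1°)) = 2.05 + j23.91 V
  V2 = 6.76·(cos(15.7°) + j·sin(15.7°)) = 6.508 + j1.829 V
  V3 = 134·(cos(-45.0°) + j·sin(-45.0°)) = 94.75 - j94.75 V
Step 2 — Sum components: V_total = 103.3 - j69.01 V.
Step 3 — Convert to polar: |V_total| = 124.2 V, ∠V_total = -33.7°.

V_total = 124.2∠-33.7° V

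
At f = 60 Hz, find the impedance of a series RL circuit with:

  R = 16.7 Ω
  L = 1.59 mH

Step 1 — Angular frequency: ω = 2π·f = 2π·60 = 377 rad/s.
Step 2 — Component impedances:
  R: Z = R = 16.7 Ω
  L: Z = jωL = j·377·0.00159 = 0 + j0.5994 Ω
Step 3 — Series combination: Z_total = R + L = 16.7 + j0.5994 Ω = 16.71∠2.1° Ω.

Z = 16.7 + j0.5994 Ω = 16.71∠2.1° Ω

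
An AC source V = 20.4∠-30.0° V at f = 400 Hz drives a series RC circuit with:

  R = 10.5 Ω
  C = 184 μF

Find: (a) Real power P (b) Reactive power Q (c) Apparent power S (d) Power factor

Step 1 — Angular frequency: ω = 2π·f = 2π·400 = 2513 rad/s.
Step 2 — Component impedances:
  R: Z = R = 10.5 Ω
  C: Z = 1/(jωC) = -j/(ω·C) = 0 - j2.162 Ω
Step 3 — Series combination: Z_total = R + C = 10.5 - j2.162 Ω = 10.72∠-11.6° Ω.
Step 4 — Source phasor: V = 20.4∠-30.0° V = 17.67 - j10.2 V.
Step 5 — Current: I = V / Z = 1.806 - j0.5995 A = 1.903∠-18.4° A.
Step 6 — Complex power: S = V·I* = 38.02 - j7.83 VA.
Step 7 — Real power: P = Re(S) = 38.02 W.
Step 8 — Reactive power: Q = Im(S) = -7.83 VAR.
Step 9 — Apparent power: |S| = 38.82 VA.
Step 10 — Power factor: PF = P/|S| = 0.9794 (leading).

(a) P = 38.02 W  (b) Q = -7.83 VAR  (c) S = 38.82 VA  (d) PF = 0.9794 (leading)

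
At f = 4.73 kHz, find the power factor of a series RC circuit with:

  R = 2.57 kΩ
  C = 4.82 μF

Step 1 — Angular frequency: ω = 2π·f = 2π·4730 = 2.972e+04 rad/s.
Step 2 — Component impedances:
  R: Z = R = 2570 Ω
  C: Z = 1/(jωC) = -j/(ω·C) = 0 - j6.981 Ω
Step 3 — Series combination: Z_total = R + C = 2570 - j6.981 Ω = 2570∠-0.2° Ω.
Step 4 — Power factor: PF = cos(φ) = Re(Z)/|Z| = 2570/2570 = 1.
Step 5 — Type: Im(Z) = -6.981 ⇒ leading (phase φ = -0.2°).

PF = 1 (leading, φ = -0.2°)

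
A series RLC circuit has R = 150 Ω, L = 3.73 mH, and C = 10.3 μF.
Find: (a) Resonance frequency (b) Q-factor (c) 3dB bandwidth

Step 1 — Resonance: ω₀ = 1/√(LC) = 1/√(0.00373·1.03e-05) = 5102 rad/s.
Step 2 — f₀ = ω₀/(2π) = 812 Hz.
Step 3 — Series Q: Q = ω₀L/R = 5102·0.00373/150 = 0.1269.
Step 4 — Bandwidth: Δω = ω₀/Q = 4.021e+04 rad/s; BW = Δω/(2π) = 6400 Hz.

(a) f₀ = 812 Hz  (b) Q = 0.1269  (c) BW = 6400 Hz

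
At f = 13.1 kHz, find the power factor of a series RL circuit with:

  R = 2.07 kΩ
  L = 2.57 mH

Step 1 — Angular frequency: ω = 2π·f = 2π·1.31e+04 = 8.231e+04 rad/s.
Step 2 — Component impedances:
  R: Z = R = 2070 Ω
  L: Z = jωL = j·8.231e+04·0.00257 = 0 + j211.5 Ω
Step 3 — Series combination: Z_total = R + L = 2070 + j211.5 Ω = 2081∠5.8° Ω.
Step 4 — Power factor: PF = cos(φ) = Re(Z)/|Z| = 2070/2080.8 = 0.9948.
Step 5 — Type: Im(Z) = 211.5 ⇒ lagging (phase φ = 5.8°).

PF = 0.9948 (lagging, φ = 5.8°)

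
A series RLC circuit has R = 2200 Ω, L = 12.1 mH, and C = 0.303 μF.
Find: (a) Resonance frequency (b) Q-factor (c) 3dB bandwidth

Step 1 — Resonance: ω₀ = 1/√(LC) = 1/√(0.0121·3.03e-07) = 1.652e+04 rad/s.
Step 2 — f₀ = ω₀/(2π) = 2628 Hz.
Step 3 — Series Q: Q = ω₀L/R = 1.652e+04·0.0121/2200 = 0.09083.
Step 4 — Bandwidth: Δω = ω₀/Q = 1.818e+05 rad/s; BW = Δω/(2π) = 2.894e+04 Hz.

(a) f₀ = 2628 Hz  (b) Q = 0.09083  (c) BW = 2.894e+04 Hz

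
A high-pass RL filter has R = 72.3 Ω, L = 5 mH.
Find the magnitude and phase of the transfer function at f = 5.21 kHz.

Step 1 — Angular frequency: ω = 2π·5210 = 3.274e+04 rad/s.
Step 2 — Transfer function: H(jω) = jωL/(R + jωL).
Step 3 — Numerator jωL = j·163.7; denominator R + jωL = 72.3 + j163.7.
Step 4 — H = 0.8367 + j0.3696.
Step 5 — Magnitude: |H| = 0.9147 (-0.8 dB); phase: φ = 23.8°.

|H| = 0.9147 (-0.8 dB), φ = 23.8°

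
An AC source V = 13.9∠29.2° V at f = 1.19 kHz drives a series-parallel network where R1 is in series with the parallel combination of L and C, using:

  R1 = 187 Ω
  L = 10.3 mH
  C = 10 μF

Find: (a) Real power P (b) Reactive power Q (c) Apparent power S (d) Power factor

Step 1 — Angular frequency: ω = 2π·f = 2π·1190 = 7477 rad/s.
Step 2 — Component impedances:
  R1: Z = R = 187 Ω
  L: Z = jωL = j·7477·0.0103 = 0 + j77.01 Ω
  C: Z = 1/(jωC) = -j/(ω·C) = 0 - j13.37 Ω
Step 3 — Parallel branch: L || C = 1/(1/L + 1/C) = 0 - j16.19 Ω.
Step 4 — Series with R1: Z_total = R1 + (L || C) = 187 - j16.19 Ω = 187.7∠-4.9° Ω.
Step 5 — Source phasor: V = 13.9∠29.2° V = 12.13 + j6.781 V.
Step 6 — Current: I = V / Z = 0.06129 + j0.04157 A = 0.07405∠34.1° A.
Step 7 — Complex power: S = V·I* = 1.026 - j0.08876 VA.
Step 8 — Real power: P = Re(S) = 1.026 W.
Step 9 — Reactive power: Q = Im(S) = -0.08876 VAR.
Step 10 — Apparent power: |S| = 1.029 VA.
Step 11 — Power factor: PF = P/|S| = 0.9963 (leading).

(a) P = 1.026 W  (b) Q = -0.08876 VAR  (c) S = 1.029 VA  (d) PF = 0.9963 (leading)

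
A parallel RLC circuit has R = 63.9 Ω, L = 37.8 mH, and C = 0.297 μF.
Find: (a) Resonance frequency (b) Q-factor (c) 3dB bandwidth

Step 1 — Resonance: ω₀ = 1/√(LC) = 1/√(0.0378·2.97e-07) = 9438 rad/s.
Step 2 — f₀ = ω₀/(2π) = 1502 Hz.
Step 3 — Parallel Q: Q = R/(ω₀L) = 63.9/(9438·0.0378) = 0.1791.
Step 4 — Bandwidth: Δω = ω₀/Q = 5.269e+04 rad/s; BW = Δω/(2π) = 8386 Hz.

(a) f₀ = 1502 Hz  (b) Q = 0.1791  (c) BW = 8386 Hz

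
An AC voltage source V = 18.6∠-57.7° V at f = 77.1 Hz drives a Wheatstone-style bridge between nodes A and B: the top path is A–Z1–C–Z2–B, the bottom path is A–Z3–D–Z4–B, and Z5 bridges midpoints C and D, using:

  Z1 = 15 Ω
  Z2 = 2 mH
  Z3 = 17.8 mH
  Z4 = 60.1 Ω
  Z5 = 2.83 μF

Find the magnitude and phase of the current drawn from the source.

Step 1 — Angular frequency: ω = 2π·f = 2π·77.1 = 484.4 rad/s.
Step 2 — Component impedances:
  Z1: Z = R = 15 Ω
  Z2: Z = jωL = j·484.4·0.002 = 0 + j0.9689 Ω
  Z3: Z = jωL = j·484.4·0.0178 = 0 + j8.623 Ω
  Z4: Z = R = 60.1 Ω
  Z5: Z = 1/(jωC) = -j/(ω·C) = 0 - j729.4 Ω
Step 3 — Bridge requires nodal analysis (the Z5 bridge couples midpoints C and D, so the two paths cannot be reduced to a simple series/parallel combination). Setting node B to ground and injecting 1 A at node A, the 3-node admittance system at A, C, D solves to V_A = Z_AB = 11.96 + j0.7708 Ω = 11.99∠3.7° Ω.
Step 4 — Source phasor: V = 18.6∠-57.7° V = 9.939 - j15.72 V.
Step 5 — Ohm's law: I = V / Z_total = (9.939 - j15.72) / (11.96 + j0.7708) = 0.7431 - j1.362 A.
Step 6 — Convert to polar: |I| = 1.552 A, ∠I = -61.4°.

I = 1.552∠-61.4° A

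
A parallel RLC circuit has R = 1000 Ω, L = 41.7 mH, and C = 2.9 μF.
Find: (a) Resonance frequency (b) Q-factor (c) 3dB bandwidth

Step 1 — Resonance: ω₀ = 1/√(LC) = 1/√(0.0417·2.9e-06) = 2876 rad/s.
Step 2 — f₀ = ω₀/(2π) = 457.7 Hz.
Step 3 — Parallel Q: Q = R/(ω₀L) = 1000/(2876·0.0417) = 8.339.
Step 4 — Bandwidth: Δω = ω₀/Q = 344.8 rad/s; BW = Δω/(2π) = 54.88 Hz.

(a) f₀ = 457.7 Hz  (b) Q = 8.339  (c) BW = 54.88 Hz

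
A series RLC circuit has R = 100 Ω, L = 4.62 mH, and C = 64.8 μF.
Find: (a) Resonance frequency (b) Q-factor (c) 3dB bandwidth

Step 1 — Resonance: ω₀ = 1/√(LC) = 1/√(0.00462·6.48e-05) = 1828 rad/s.
Step 2 — f₀ = ω₀/(2π) = 290.9 Hz.
Step 3 — Series Q: Q = ω₀L/R = 1828·0.00462/100 = 0.08444.
Step 4 — Bandwidth: Δω = ω₀/Q = 2.165e+04 rad/s; BW = Δω/(2π) = 3445 Hz.

(a) f₀ = 290.9 Hz  (b) Q = 0.08444  (c) BW = 3445 Hz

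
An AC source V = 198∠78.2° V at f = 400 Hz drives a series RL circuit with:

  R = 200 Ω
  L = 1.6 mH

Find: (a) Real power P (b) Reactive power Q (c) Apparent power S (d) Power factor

Step 1 — Angular frequency: ω = 2π·f = 2π·400 = 2513 rad/s.
Step 2 — Component impedances:
  R: Z = R = 200 Ω
  L: Z = jωL = j·2513·0.0016 = 0 + j4.021 Ω
Step 3 — Series combination: Z_total = R + L = 200 + j4.021 Ω = 200∠1.2° Ω.
Step 4 — Source phasor: V = 198∠78.2° V = 40.49 + j193.8 V.
Step 5 — Current: I = V / Z = 0.2218 + j0.9646 A = 0.9898∠77.0° A.
Step 6 — Complex power: S = V·I* = 195.9 + j3.94 VA.
Step 7 — Real power: P = Re(S) = 195.9 W.
Step 8 — Reactive power: Q = Im(S) = 3.94 VAR.
Step 9 — Apparent power: |S| = 196 VA.
Step 10 — Power factor: PF = P/|S| = 0.9998 (lagging).

(a) P = 195.9 W  (b) Q = 3.94 VAR  (c) S = 196 VA  (d) PF = 0.9998 (lagging)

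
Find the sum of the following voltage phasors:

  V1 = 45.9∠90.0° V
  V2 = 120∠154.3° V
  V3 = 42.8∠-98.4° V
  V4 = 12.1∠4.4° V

Step 1 — Convert each phasor to rectangular form:
  V1 = 45.9·(cos(90.0°) + j·sin(90.0°)) = 0 + j45.9 V
  V2 = 120·(cos(154.3°) + j·sin(154.3°)) = -108.1 + j52.04 V
  V3 = 42.8·(cos(-98.4°) + j·sin(-98.4°)) = -6.252 - j42.34 V
  V4 = 12.1·(cos(4.4°) + j·sin(4.4°)) = 12.06 + j0.9283 V
Step 2 — Sum components: V_total = -102.3 + j56.53 V.
Step 3 — Convert to polar: |V_total| = 116.9 V, ∠V_total = 151.1°.

V_total = 116.9∠151.1° V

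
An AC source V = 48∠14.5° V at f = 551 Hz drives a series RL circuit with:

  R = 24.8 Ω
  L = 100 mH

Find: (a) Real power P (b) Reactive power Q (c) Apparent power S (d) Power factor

Step 1 — Angular frequency: ω = 2π·f = 2π·551 = 3462 rad/s.
Step 2 — Component impedances:
  R: Z = R = 24.8 Ω
  L: Z = jωL = j·3462·0.1 = 0 + j346.2 Ω
Step 3 — Series combination: Z_total = R + L = 24.8 + j346.2 Ω = 347.1∠85.9° Ω.
Step 4 — Source phasor: V = 48∠14.5° V = 46.47 + j12.02 V.
Step 5 — Current: I = V / Z = 0.0441 - j0.1311 A = 0.1383∠-71.4° A.
Step 6 — Complex power: S = V·I* = 0.4743 + j6.621 VA.
Step 7 — Real power: P = Re(S) = 0.4743 W.
Step 8 — Reactive power: Q = Im(S) = 6.621 VAR.
Step 9 — Apparent power: |S| = 6.638 VA.
Step 10 — Power factor: PF = P/|S| = 0.07145 (lagging).

(a) P = 0.4743 W  (b) Q = 6.621 VAR  (c) S = 6.638 VA  (d) PF = 0.07145 (lagging)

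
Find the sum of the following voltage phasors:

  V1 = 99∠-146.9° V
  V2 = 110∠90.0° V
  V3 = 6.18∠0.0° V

Step 1 — Convert each phasor to rectangular form:
  V1 = 99·(cos(-146.9°) + j·sin(-146.9°)) = -82.93 - j54.06 V
  V2 = 110·(cos(90.0°) + j·sin(90.0°)) = 0 + j110 V
  V3 = 6.18·(cos(0.0°) + j·sin(0.0°)) = 6.18 V
Step 2 — Sum components: V_total = -76.75 + j55.94 V.
Step 3 — Convert to polar: |V_total| = 94.97 V, ∠V_total = 143.9°.

V_total = 94.97∠143.9° V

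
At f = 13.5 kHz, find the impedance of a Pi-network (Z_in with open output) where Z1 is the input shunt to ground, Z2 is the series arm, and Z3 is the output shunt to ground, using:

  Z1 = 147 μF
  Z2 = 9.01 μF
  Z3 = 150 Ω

Step 1 — Angular frequency: ω = 2π·f = 2π·1.35e+04 = 8.482e+04 rad/s.
Step 2 — Component impedances:
  Z1: Z = 1/(jωC) = -j/(ω·C) = 0 - j0.0802 Ω
  Z2: Z = 1/(jωC) = -j/(ω·C) = 0 - j1.308 Ω
  Z3: Z = R = 150 Ω
Step 3 — With open output, the series arm Z2 and the output shunt Z3 appear in series to ground: Z2 + Z3 = 150 - j1.308 Ω.
Step 4 — Parallel with input shunt Z1: Z_in = Z1 || (Z2 + Z3) = 4.288e-05 - j0.0802 Ω = 0.0802∠-90.0° Ω.

Z = 4.288e-05 - j0.0802 Ω = 0.0802∠-90.0° Ω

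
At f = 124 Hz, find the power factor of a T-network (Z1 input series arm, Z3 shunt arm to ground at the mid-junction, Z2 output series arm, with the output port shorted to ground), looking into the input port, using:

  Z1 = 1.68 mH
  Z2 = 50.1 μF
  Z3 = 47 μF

Step 1 — Angular frequency: ω = 2π·f = 2π·124 = 779.1 rad/s.
Step 2 — Component impedances:
  Z1: Z = jωL = j·779.1·0.00168 = 0 + j1.309 Ω
  Z2: Z = 1/(jωC) = -j/(ω·C) = 0 - j25.62 Ω
  Z3: Z = 1/(jωC) = -j/(ω·C) = 0 - j27.31 Ω
Step 3 — With the output port shorted to ground, the output series arm Z2 runs from the junction to ground; the shunt arm Z3 also runs from the junction to ground. They appear in parallel: Z3 || Z2 = 0 - j13.22 Ω.
Step 4 — Series with input arm Z1: Z_in = Z1 + (Z3 || Z2) = 0 - j11.91 Ω = 11.91∠-90.0° Ω.
Step 5 — Power factor: PF = cos(φ) = Re(Z)/|Z| = 0/11.91 = 0.
Step 6 — Type: Im(Z) = -11.91 ⇒ leading (phase φ = -90.0°).

PF = 0 (leading, φ = -90.0°)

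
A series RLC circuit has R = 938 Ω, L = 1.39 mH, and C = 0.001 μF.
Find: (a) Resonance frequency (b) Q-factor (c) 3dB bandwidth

Step 1 — Resonance: ω₀ = 1/√(LC) = 1/√(0.00139·1e-09) = 8.482e+05 rad/s.
Step 2 — f₀ = ω₀/(2π) = 1.35e+05 Hz.
Step 3 — Series Q: Q = ω₀L/R = 8.482e+05·0.00139/938 = 1.257.
Step 4 — Bandwidth: Δω = ω₀/Q = 6.748e+05 rad/s; BW = Δω/(2π) = 1.074e+05 Hz.

(a) f₀ = 1.35e+05 Hz  (b) Q = 1.257  (c) BW = 1.074e+05 Hz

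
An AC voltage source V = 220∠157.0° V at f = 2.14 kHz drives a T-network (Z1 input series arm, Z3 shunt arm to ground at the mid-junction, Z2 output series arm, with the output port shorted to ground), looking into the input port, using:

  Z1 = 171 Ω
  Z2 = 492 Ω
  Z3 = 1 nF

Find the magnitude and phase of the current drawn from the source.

Step 1 — Angular frequency: ω = 2π·f = 2π·2140 = 1.345e+04 rad/s.
Step 2 — Component impedances:
  Z1: Z = R = 171 Ω
  Z2: Z = R = 492 Ω
  Z3: Z = 1/(jωC) = -j/(ω·C) = 0 - j7.437e+04 Ω
Step 3 — With the output port shorted to ground, the output series arm Z2 runs from the junction to ground; the shunt arm Z3 also runs from the junction to ground. They appear in parallel: Z3 || Z2 = 492 - j3.255 Ω.
Step 4 — Series with input arm Z1: Z_in = Z1 + (Z3 || Z2) = 663 - j3.255 Ω = 663∠-0.3° Ω.
Step 5 — Source phasor: V = 220∠157.0° V = -202.5 + j85.96 V.
Step 6 — Ohm's law: I = V / Z_total = (-202.5 + j85.96) / (663 - j3.255) = -0.3061 + j0.1282 A.
Step 7 — Convert to polar: |I| = 0.3318 A, ∠I = 157.3°.

I = 0.3318∠157.3° A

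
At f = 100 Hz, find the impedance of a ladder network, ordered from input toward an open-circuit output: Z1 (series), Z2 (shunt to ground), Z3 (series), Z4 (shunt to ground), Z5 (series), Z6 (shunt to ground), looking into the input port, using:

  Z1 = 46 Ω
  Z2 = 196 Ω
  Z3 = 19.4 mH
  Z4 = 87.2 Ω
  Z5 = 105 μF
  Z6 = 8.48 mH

Step 1 — Angular frequency: ω = 2π·f = 2π·100 = 628.3 rad/s.
Step 2 — Component impedances:
  Z1: Z = R = 46 Ω
  Z2: Z = R = 196 Ω
  Z3: Z = jωL = j·628.3·0.0194 = 0 + j12.19 Ω
  Z4: Z = R = 87.2 Ω
  Z5: Z = 1/(jωC) = -j/(ω·C) = 0 - j15.16 Ω
  Z6: Z = jωL = j·628.3·0.00848 = 0 + j5.328 Ω
Step 3 — Ladder network (open output): work backward from the far end, alternating series and parallel combinations. Z_in = 47.12 + j2.455 Ω = 47.18∠3.0° Ω.

Z = 47.12 + j2.455 Ω = 47.18∠3.0° Ω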